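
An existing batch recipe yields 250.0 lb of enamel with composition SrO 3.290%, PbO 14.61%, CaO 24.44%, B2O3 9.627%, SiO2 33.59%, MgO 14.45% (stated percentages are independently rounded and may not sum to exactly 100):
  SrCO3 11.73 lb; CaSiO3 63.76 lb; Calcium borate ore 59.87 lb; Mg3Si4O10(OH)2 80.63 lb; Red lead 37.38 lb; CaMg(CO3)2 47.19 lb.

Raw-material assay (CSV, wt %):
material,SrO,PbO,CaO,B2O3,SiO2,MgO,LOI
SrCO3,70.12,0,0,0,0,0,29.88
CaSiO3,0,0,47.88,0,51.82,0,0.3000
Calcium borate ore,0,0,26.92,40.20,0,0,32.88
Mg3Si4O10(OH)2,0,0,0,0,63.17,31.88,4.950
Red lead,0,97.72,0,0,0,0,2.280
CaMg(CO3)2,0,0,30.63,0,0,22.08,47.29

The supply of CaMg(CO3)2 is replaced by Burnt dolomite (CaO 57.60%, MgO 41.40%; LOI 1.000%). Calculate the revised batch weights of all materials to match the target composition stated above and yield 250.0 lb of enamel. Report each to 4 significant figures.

Revised batch per 250.0 lb enamel:
  SrCO3: 11.73 lb
  CaSiO3: 63.71 lb
  Calcium borate ore: 59.87 lb
  Mg3Si4O10(OH)2: 80.67 lb
  Red lead: 37.38 lb
  Burnt dolomite: 25.14 lb
Total batch = 278.5 lb; LOI loss = 28.48 lb

Intermediates appear, with 4-significant-figure rounding, on the page; all arithmetic holds exact precision in all steps; a single rounding completes each reported number; derived quantities are re-derived in full float precision (ignition loss, yield, the totals, net glass mass, six oxide percentages) starting from the weights at 250.0 lb of glass, exactly as shown in question or answer.
Per-oxide target masses for 250.0 lb enamel:
  SrO: 3.290% × 250.0 = 8.225 lb
  PbO: 14.61% × 250.0 = 36.52 lb
  CaO: 24.44% × 250.0 = 61.10 lb
  B2O3: 9.627% × 250.0 = 24.07 lb
  SiO2: 33.59% × 250.0 = 83.98 lb
  MgO: 14.45% × 250.0 = 36.12 lb
Mass-balance tally per oxide on the weights just shown, for the quoted basis mass (sums match the target masses up to rounding of the answer):
  SrO: 11.73·0.7012 = 8.225 lb (target 8.225 lb)
  PbO: 37.38·0.9772 = 36.53 lb (target 36.52 lb)
  CaO: 63.71·0.4788 + 59.87·0.2692 + 25.14·0.5760 = 61.10 lb (target 61.10 lb)
  B2O3: 59.87·0.4020 = 24.07 lb (target 24.07 lb)
  SiO2: 63.71·0.5182 + 80.67·0.6317 = 83.97 lb (target 83.98 lb)
  MgO: 80.67·0.3188 + 25.14·0.4140 = 36.13 lb (target 36.12 lb)
Consistency of the glass mass: net batch after ignition = 250.0 lb (targets for the oxides total 250.0 lb; the stated basis being 250.0 lb — a pure rounding effect).
Batch grand total — Σ batch = 278.5 lb; the LOI term Σ batch·LOI equals 28.48 lb; yield = glass ÷ total batch = 89.77%.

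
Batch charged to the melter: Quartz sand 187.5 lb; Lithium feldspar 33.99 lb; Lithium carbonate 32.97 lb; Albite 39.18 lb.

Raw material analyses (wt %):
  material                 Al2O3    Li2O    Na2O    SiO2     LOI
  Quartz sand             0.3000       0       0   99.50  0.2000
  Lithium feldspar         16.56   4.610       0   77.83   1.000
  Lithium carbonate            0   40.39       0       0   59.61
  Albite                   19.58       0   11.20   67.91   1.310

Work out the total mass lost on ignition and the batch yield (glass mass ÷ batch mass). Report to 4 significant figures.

Working values appear with 4-significant-figure rounding in the working; full precision is carried end to end. A single rounding yields every reported value — derived quantities, which include the totals, LOI, net glass mass, four oxide percentages, the yield, are computed in exact precision, as set out in the question or the answer, starting from the weights for 272.8 lb of glass.
Per-material ignition loss:
  Quartz sand: 187.5 × 0.002000 = 0.3750 lb
  Lithium feldspar: 33.99 × 0.01000 = 0.3399 lb
  Lithium carbonate: 32.97 × 0.5961 = 19.65 lb
  Albite: 39.18 × 0.01310 = 0.5133 lb
Total LOI = 20.88 lb
Glass = batch − LOI = 293.6 − 20.88 = 272.8 lb

LOI loss = 20.88 lb; glass = 272.8 lb; yield = 92.89%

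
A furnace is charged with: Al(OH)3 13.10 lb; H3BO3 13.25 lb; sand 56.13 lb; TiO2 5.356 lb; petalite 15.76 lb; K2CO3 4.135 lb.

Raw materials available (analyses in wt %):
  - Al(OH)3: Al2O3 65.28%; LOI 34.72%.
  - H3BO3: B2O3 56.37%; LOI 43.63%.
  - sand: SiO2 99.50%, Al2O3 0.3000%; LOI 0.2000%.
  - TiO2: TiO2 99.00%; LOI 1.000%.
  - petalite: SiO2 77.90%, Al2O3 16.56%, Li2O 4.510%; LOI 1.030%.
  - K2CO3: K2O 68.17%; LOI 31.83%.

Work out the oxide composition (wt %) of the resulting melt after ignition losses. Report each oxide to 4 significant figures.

All internal work carries exact precision at every stage; working values are shown with 4-significant-figure rounding as written — a single rounding completes each reported number — the derived quantities (six oxide percentages, totals, LOI, yield, glass mass) are re-derived at full precision starting from the weights per 95.76 lb of glass as written in the problem or answer text.
Delivered oxide masses:
  SiO2: 56.13·0.9950 + 15.76·0.7790 = 68.13 lb
  TiO2: 5.356·0.9900 = 5.302 lb
  Al2O3: 13.10·0.6528 + 56.13·0.003000 + 15.76·0.1656 = 11.33 lb
  K2O: 4.135·0.6817 = 2.819 lb
  B2O3: 13.25·0.5637 = 7.469 lb
  Li2O: 15.76·0.04510 = 0.7108 lb
LOI: 13.10·0.3472 + 13.25·0.4363 + 56.13·0.002000 + 5.356·0.01000 + 15.76·0.01030 + 4.135·0.3183 = 11.97 lb
The glass mass, total less LOI, = 107.7 − 11.97 = 95.76 lb (consistent with Σ oxide mass)
oxide / glass × 100 gives the wt %

Glass mass = 95.76 lb (batch 107.7 − LOI 11.97).
Composition: SiO2 71.14%, TiO2 5.537%, Al2O3 11.83%, K2O 2.944%, B2O3 7.800%, Li2O 0.7423%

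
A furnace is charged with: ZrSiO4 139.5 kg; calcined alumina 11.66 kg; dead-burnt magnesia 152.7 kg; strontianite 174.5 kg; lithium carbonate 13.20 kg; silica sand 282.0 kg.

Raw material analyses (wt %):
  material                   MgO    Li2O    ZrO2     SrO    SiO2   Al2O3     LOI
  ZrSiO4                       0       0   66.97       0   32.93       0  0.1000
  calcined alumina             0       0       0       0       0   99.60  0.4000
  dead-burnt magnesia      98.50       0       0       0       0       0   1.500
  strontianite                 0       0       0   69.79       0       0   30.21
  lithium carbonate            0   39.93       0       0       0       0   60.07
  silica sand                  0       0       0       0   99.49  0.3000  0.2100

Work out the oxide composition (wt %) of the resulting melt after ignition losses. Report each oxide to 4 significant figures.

Glass mass = 709.8 kg (batch 773.6 − LOI 63.71).
Composition: MgO 21.19%, Li2O 0.7425%, ZrO2 13.16%, SrO 17.16%, SiO2 46.00%, Al2O3 1.755%

The working math maintains full precision in every operation; values along the way appear rounded to four significant digits. Every reported value receives exactly one rounding; the derived quantities (ignition loss, yield, net glass mass, the six compositions, totals) are carried in full float precision using the weight values at 709.8 kg of glass exactly as shown in the question or the answer.
Mass of each oxide from the mix:
  MgO: 152.7·0.9850 = 150.4 kg
  Li2O: 13.20·0.3993 = 5.271 kg
  ZrO2: 139.5·0.6697 = 93.42 kg
  SrO: 174.5·0.6979 = 121.8 kg
  SiO2: 139.5·0.3293 + 282.0·0.9949 = 326.5 kg
  Al2O3: 11.66·0.9960 + 282.0·0.003000 = 12.46 kg
LOI: 139.5·0.001000 + 11.66·0.004000 + 152.7·0.01500 + 174.5·0.3021 + 13.20·0.6007 + 282.0·0.002100 = 63.71 kg
Net of LOI, the glass mass = 773.6 − 63.71 = 709.8 kg (= the summed oxide contributions)
each wt % is 100 × oxide ÷ glass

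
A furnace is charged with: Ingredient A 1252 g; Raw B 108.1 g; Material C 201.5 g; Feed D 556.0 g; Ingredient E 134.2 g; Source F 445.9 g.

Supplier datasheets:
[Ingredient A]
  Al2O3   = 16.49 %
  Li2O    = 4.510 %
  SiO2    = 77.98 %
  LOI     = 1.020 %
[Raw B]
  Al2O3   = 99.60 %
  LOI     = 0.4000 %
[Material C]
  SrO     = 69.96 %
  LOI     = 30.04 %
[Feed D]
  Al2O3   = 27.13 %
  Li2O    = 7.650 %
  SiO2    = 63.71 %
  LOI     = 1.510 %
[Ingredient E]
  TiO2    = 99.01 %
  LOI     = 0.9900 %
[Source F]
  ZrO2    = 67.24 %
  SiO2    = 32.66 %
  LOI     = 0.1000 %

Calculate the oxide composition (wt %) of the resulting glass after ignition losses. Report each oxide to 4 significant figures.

Glass mass = 2614 g (batch 2698 − LOI 83.90).
Composition: ZrO2 11.47%, Al2O3 17.79%, Li2O 3.788%, SrO 5.393%, SiO2 56.48%, TiO2 5.083%

All internal work carries full float precision end to end; mid-chain values are shown (rounded to 4 significant digits) within the worked lines. Exactly one rounding is applied to each reported result; derived quantities are recomputed at full float precision (LOI, net glass mass, yield, totals, the six compositions) starting from the weights per 2614 g of glass as quoted within either problem or answer.
Oxide masses out of the charge:
  ZrO2: 445.9·0.6724 = 299.8 g
  Al2O3: 1252·0.1649 + 108.1·0.9960 + 556.0·0.2713 = 465.0 g
  Li2O: 1252·0.04510 + 556.0·0.07650 = 99.00 g
  SrO: 201.5·0.6996 = 141.0 g
  SiO2: 1252·0.7798 + 556.0·0.6371 + 445.9·0.3266 = 1476 g
  TiO2: 134.2·0.9901 = 132.9 g
LOI: 1252·0.01020 + 108.1·0.004000 + 201.5·0.3004 + 556.0·0.01510 + 134.2·0.009900 + 445.9·0.001000 = 83.90 g
The glass mass, total less LOI, = 2698 − 83.90 = 2614 g (consistent with Σ oxide mass)
each oxide over glass, ×100, is wt %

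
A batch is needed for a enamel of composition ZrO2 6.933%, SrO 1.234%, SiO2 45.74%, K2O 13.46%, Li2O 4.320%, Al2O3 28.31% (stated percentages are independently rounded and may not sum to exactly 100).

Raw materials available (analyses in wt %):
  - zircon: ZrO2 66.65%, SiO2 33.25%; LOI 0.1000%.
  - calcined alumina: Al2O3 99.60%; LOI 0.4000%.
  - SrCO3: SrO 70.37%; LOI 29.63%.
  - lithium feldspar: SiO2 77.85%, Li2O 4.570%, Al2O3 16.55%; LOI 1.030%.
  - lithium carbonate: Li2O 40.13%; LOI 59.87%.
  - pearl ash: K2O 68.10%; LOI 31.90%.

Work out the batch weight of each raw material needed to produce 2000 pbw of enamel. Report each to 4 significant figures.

Batch per 2000 pbw enamel:
  zircon: 208.0 pbw
  calcined alumina: 388.0 pbw
  SrCO3: 35.07 pbw
  lithium feldspar: 1086 pbw
  lithium carbonate: 91.60 pbw
  pearl ash: 395.3 pbw
Total batch = 2204 pbw; LOI loss = 204.3 pbw; yield = 90.73%

The whole derivation runs at full float precision from first step to last — working values are shown rounded to 4 significant figures alongside each step. Exactly one rounding lands on each reported number — all derived quantities, which include ignition loss, the yield, the totals, six oxide percentages, glass mass, are recomputed at full precision, exactly as shown in the question or the answer, from the weighed amounts at 2000 pbw of glass.
Per-oxide target masses for 2000 pbw enamel:
  ZrO2: 6.933% × 2000 = 138.7 pbw
  SrO: 1.234% × 2000 = 24.68 pbw
  SiO2: 45.74% × 2000 = 914.8 pbw
  K2O: 13.46% × 2000 = 269.2 pbw
  Li2O: 4.320% × 2000 = 86.40 pbw
  Al2O3: 28.31% × 2000 = 566.2 pbw
Checking each oxide sum with the batch weights as given, on the stated basis (sum by sum, the targets are met inside rounding margins):
  ZrO2: 208.0·0.6665 = 138.6 pbw (target 138.7 pbw)
  SrO: 35.07·0.7037 = 24.68 pbw (target 24.68 pbw)
  SiO2: 208.0·0.3325 + 1086·0.7785 = 914.6 pbw (target 914.8 pbw)
  K2O: 395.3·0.6810 = 269.2 pbw (target 269.2 pbw)
  Li2O: 1086·0.04570 + 91.60·0.4013 = 86.39 pbw (target 86.40 pbw)
  Al2O3: 388.0·0.9960 + 1086·0.1655 = 566.2 pbw (target 566.2 pbw)
The glass-mass cross-check: Σ batch − LOI loss = 2000 pbw (summing oxide targets gives 2000 pbw; the stated basis being 2000 pbw — rounding explains the deltas).
Whole-batch sum: Σ batch = 2204 pbw; LOI removed, Σ of batch·LOI: 204.3 pbw; yield: glass divided by total = 90.73%.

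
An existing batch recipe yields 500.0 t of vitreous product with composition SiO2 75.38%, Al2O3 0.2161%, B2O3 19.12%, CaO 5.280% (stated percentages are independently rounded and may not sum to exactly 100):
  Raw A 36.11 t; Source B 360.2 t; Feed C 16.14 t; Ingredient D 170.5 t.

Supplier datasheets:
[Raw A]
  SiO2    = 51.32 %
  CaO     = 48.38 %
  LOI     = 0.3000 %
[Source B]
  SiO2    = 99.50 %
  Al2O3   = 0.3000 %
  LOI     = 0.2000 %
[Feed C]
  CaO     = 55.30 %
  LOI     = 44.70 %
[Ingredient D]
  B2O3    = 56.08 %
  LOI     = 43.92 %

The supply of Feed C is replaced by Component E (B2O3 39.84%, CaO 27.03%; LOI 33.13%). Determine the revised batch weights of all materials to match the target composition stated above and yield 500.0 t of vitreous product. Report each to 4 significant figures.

Revised batch per 500.0 t vitreous product:
  Raw A: 36.11 t
  Source B: 360.2 t
  Component E: 33.03 t
  Ingredient D: 147.0 t
Total batch = 576.3 t; LOI loss = 76.33 t

Each numeric step maintains full precision in all steps — working values are shown (rounded to four significant figures) as written. Each reported figure undergoes a single rounding — all derived quantities are re-derived from the weighed amounts per 500.0 t of glass at full precision (net glass mass, the yield, the four compositions, LOI, totals) as set out in the question or the answer.
Oxide-by-oxide targets in 500.0 t vitreous product:
  SiO2: 75.38% × 500.0 = 376.9 t
  Al2O3: 0.2161% × 500.0 = 1.080 t
  B2O3: 19.12% × 500.0 = 95.60 t
  CaO: 5.280% × 500.0 = 26.40 t
Verifying the oxide balance using the reported weights, relative to the basis at hand (delivered sums recover each target given rounding of the digits):
  SiO2: 36.11·0.5132 + 360.2·0.9950 = 376.9 t (target 376.9 t)
  Al2O3: 360.2·0.003000 = 1.081 t (target 1.080 t)
  B2O3: 33.03·0.3984 + 147.0·0.5608 = 95.60 t (target 95.60 t)
  CaO: 36.11·0.4838 + 33.03·0.2703 = 26.40 t (target 26.40 t)
Consistency of the glass mass: Σ batch − LOI loss = 500.0 t (the targets, summed, come to 500.0 t; stated basis 500.0 t — a pure rounding effect).
Total batch = Σ batch = 576.3 t; LOI loss = Σ batch·LOI = 76.33 t; yield, glass over the total, = 86.76%.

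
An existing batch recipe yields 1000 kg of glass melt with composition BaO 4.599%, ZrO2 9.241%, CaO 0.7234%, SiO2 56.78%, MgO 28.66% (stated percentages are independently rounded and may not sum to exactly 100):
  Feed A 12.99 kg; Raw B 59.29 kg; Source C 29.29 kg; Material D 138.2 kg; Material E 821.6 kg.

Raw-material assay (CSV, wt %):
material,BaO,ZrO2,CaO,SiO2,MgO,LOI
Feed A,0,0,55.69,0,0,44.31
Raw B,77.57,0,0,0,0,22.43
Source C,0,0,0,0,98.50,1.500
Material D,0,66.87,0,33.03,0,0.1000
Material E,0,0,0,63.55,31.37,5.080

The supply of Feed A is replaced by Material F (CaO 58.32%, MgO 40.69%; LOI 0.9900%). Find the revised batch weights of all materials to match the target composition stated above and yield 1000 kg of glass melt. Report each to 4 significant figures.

Full float precision is maintained from first step to last — values along the way are printed, rounded to four significant digits, as written — every reported result is rounded exactly once; all derived quantities, including the five compositions, ignition loss, totals, net glass mass, the yield, are carried using the weight values for 1000 kg of glass in exact precision, exactly as shown in the problem or answer text.
Oxide-by-oxide targets in 1000 kg glass melt:
  BaO: 4.599% × 1000 = 45.99 kg
  ZrO2: 9.241% × 1000 = 92.41 kg
  CaO: 0.7234% × 1000 = 7.234 kg
  SiO2: 56.78% × 1000 = 567.8 kg
  MgO: 28.66% × 1000 = 286.6 kg
Per-oxide balance check per the reported batch figures, on the stated basis (summed amounts equal target values inside rounding margins):
  BaO: 59.29·0.7757 = 45.99 kg (target 45.99 kg)
  ZrO2: 138.2·0.6687 = 92.41 kg (target 92.41 kg)
  CaO: 12.40·0.5832 = 7.232 kg (target 7.234 kg)
  SiO2: 138.2·0.3303 + 821.6·0.6355 = 567.8 kg (target 567.8 kg)
  MgO: 12.40·0.4069 + 24.17·0.9850 + 821.6·0.3137 = 286.6 kg (target 286.6 kg)
Glass-mass closure: the batch minus its LOI: 1000 kg (per-oxide target masses sum to 1000 kg; with the basis standing at 1000 kg — a pure rounding effect).
Batch total: Σ batch = 1056 kg; LOI loss = Σ batch·LOI = 55.66 kg; glass ÷ batch gives a yield of 94.73%.

Revised batch per 1000 kg glass melt:
  Material F: 12.40 kg
  Raw B: 59.29 kg
  Source C: 24.17 kg
  Material D: 138.2 kg
  Material E: 821.6 kg
Total batch = 1056 kg; LOI loss = 55.66 kg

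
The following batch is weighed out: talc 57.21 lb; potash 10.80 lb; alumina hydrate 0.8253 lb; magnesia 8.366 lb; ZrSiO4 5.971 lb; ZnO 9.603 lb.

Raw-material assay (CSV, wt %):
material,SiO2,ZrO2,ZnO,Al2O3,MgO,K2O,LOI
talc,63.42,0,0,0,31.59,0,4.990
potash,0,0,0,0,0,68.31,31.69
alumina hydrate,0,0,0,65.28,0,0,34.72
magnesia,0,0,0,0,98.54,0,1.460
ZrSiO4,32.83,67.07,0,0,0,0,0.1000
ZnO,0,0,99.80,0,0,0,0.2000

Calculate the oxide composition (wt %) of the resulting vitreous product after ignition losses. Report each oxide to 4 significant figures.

Glass mass = 86.06 lb (batch 92.78 − LOI 6.711).
Composition: SiO2 44.44%, ZrO2 4.653%, ZnO 11.14%, Al2O3 0.6260%, MgO 30.58%, K2O 8.572%

Each numeric step carries full float precision throughout. Working values are printed (rounded to four significant digits) at each printed step. Each reported result includes exactly one rounding. All derived quantities, which include LOI, glass mass, the totals, six oxide percentages, the yield, are recomputed at full float precision, precisely as stated by either problem or answer, starting from the weights for 86.06 lb of glass.
Mass of each oxide from the mix:
  SiO2: 57.21·0.6342 + 5.971·0.3283 = 38.24 lb
  ZrO2: 5.971·0.6707 = 4.005 lb
  ZnO: 9.603·0.9980 = 9.584 lb
  Al2O3: 0.8253·0.6528 = 0.5388 lb
  MgO: 57.21·0.3159 + 8.366·0.9854 = 26.32 lb
  K2O: 10.80·0.6831 = 7.377 lb
LOI: 57.21·0.04990 + 10.80·0.3169 + 0.8253·0.3472 + 8.366·0.01460 + 5.971·0.001000 + 9.603·0.002000 = 6.711 lb
Glass mass = batch − LOI = 92.78 − 6.711 = 86.06 lb (matching Σ of the oxides)
each wt % is 100 × oxide ÷ glass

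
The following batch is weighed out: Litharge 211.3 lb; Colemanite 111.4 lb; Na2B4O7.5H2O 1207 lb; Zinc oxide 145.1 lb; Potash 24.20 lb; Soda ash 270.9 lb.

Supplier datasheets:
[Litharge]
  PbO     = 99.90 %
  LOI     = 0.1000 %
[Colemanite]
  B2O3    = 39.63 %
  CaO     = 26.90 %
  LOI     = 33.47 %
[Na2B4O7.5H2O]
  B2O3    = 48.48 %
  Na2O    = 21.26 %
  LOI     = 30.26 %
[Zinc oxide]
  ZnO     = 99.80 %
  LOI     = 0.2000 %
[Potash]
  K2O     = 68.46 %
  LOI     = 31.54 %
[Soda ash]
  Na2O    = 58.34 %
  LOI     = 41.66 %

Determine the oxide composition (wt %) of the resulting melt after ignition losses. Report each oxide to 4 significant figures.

Glass mass = 1446 lb (batch 1970 − LOI 523.5).
Composition: PbO 14.59%, B2O3 43.51%, CaO 2.072%, ZnO 10.01%, Na2O 28.67%, K2O 1.145%

Mid-chain values are shown rounded to four significant figures in the printout — the working math keeps full precision from start to finish; each reported figure is rounded exactly once. Derived quantities, including the yield, net glass mass, six oxide percentages, totals, ignition loss, are computed from the weighed amounts for 1446 lb of glass at full precision, as set out in either problem or answer.
Per-oxide mass from batch:
  PbO: 211.3·0.9990 = 211.1 lb
  B2O3: 111.4·0.3963 + 1207·0.4848 = 629.3 lb
  CaO: 111.4·0.2690 = 29.97 lb
  ZnO: 145.1·0.9980 = 144.8 lb
  Na2O: 1207·0.2126 + 270.9·0.5834 = 414.7 lb
  K2O: 24.20·0.6846 = 16.57 lb
LOI: 211.3·0.001000 + 111.4·0.3347 + 1207·0.3026 + 145.1·0.002000 + 24.20·0.3154 + 270.9·0.4166 = 523.5 lb
Glass mass = batch − LOI = 1970 − 523.5 = 1446 lb (the oxide masses sum to this)
wt % = oxide mass / glass mass × 100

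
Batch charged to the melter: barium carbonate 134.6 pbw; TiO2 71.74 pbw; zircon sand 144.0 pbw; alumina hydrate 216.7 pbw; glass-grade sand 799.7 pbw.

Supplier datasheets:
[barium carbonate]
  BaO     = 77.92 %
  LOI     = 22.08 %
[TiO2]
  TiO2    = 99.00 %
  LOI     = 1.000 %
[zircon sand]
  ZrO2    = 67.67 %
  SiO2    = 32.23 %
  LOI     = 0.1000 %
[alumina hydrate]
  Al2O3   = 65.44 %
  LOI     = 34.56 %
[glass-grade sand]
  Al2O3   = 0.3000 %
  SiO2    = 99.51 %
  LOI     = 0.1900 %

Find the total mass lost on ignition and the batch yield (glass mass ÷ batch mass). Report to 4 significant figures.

LOI loss = 107.0 pbw; glass = 1260 pbw; yield = 92.17%

Intermediates are shown (rounded to four significant digits) across the worked steps. Each numeric step carries exact precision all the way through — exactly one rounding goes into each reported result; derived quantities (glass mass, five oxide percentages, the totals, the yield, LOI) are re-derived in full precision from the batch weights per 1260 pbw of glass, as set out in question or answer.
Material-by-material LOI:
  barium carbonate: 134.6 × 0.2208 = 29.72 pbw
  TiO2: 71.74 × 0.01000 = 0.7174 pbw
  zircon sand: 144.0 × 0.001000 = 0.1440 pbw
  alumina hydrate: 216.7 × 0.3456 = 74.89 pbw
  glass-grade sand: 799.7 × 0.001900 = 1.519 pbw
Total LOI = 107.0 pbw
Glass = batch − LOI = 1367 − 107.0 = 1260 pbw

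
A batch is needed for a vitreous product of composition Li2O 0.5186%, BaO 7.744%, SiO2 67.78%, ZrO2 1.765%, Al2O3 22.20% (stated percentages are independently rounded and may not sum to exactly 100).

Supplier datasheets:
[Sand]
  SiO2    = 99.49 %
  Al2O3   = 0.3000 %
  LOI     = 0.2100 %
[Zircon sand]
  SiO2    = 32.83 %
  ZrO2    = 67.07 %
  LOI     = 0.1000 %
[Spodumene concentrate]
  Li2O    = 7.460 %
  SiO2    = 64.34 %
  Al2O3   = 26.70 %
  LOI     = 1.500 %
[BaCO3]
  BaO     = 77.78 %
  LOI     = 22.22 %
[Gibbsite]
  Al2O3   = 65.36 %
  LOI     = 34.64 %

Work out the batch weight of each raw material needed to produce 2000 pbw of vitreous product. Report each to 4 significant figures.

Batch per 2000 pbw vitreous product:
  Sand: 1255 pbw
  Zircon sand: 52.63 pbw
  Spodumene concentrate: 139.0 pbw
  BaCO3: 199.1 pbw
  Gibbsite: 616.8 pbw
Total batch = 2263 pbw; LOI loss = 262.7 pbw; yield = 88.39%

All internal work carries full float precision from first step to last. Values along the way are printed rounded to 4 significant digits between the steps. Every reported value is rounded only once — derived quantities, which include five oxide percentages, totals, glass mass, ignition loss, yield, are rebuilt at full precision, as written in the question or the answer, from the weighed amounts for 2000 pbw of glass.
Oxide mass targets, per 2000 pbw vitreous product:
  Li2O: 0.5186% × 2000 = 10.37 pbw
  BaO: 7.744% × 2000 = 154.9 pbw
  SiO2: 67.78% × 2000 = 1356 pbw
  ZrO2: 1.765% × 2000 = 35.30 pbw
  Al2O3: 22.20% × 2000 = 444.0 pbw
Checking each oxide sum applying the batch weights above, versus the basis set out (every target is met by its sum within answer rounding):
  Li2O: 139.0·0.07460 = 10.37 pbw (target 10.37 pbw)
  BaO: 199.1·0.7778 = 154.9 pbw (target 154.9 pbw)
  SiO2: 1255·0.9949 + 52.63·0.3283 + 139.0·0.6434 = 1355 pbw (target 1356 pbw)
  ZrO2: 52.63·0.6707 = 35.30 pbw (target 35.30 pbw)
  Al2O3: 1255·0.003000 + 139.0·0.2670 + 616.8·0.6536 = 444.0 pbw (target 444.0 pbw)
Glass-mass closure: total charge less LOI = 2000 pbw (oxide target masses add up to 2000 pbw; versus the stated basis of 2000 pbw — deltas are rounding alone).
Adding the batch up: Σ batch = 2263 pbw; ignition loss, Σ(batch × LOI) = 262.7 pbw; glass ÷ batch gives a yield of 88.39%.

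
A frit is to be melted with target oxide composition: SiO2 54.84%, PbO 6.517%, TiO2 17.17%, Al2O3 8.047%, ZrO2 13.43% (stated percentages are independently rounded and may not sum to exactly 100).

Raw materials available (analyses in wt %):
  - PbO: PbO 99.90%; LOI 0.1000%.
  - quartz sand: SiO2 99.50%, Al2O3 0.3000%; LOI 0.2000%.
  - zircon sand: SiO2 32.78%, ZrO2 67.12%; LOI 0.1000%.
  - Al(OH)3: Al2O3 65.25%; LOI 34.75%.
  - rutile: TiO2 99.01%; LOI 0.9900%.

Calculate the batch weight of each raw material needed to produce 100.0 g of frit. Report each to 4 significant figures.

Batch per 100.0 g frit:
  PbO: 6.524 g
  quartz sand: 48.52 g
  zircon sand: 20.01 g
  Al(OH)3: 12.11 g
  rutile: 17.34 g
Total batch = 104.5 g; LOI loss = 4.503 g; yield = 95.69%

Working values appear (rounded to 4 significant figures) on the page; the whole derivation holds full float precision from first step to last; exactly one rounding goes into every reported figure. All derived quantities, including yield, LOI, glass mass, five oxide percentages, totals, are rebuilt starting from the weights on 100.0 g of glass in exact precision as set out in either problem or answer.
Target masses of each oxide per 100.0 g frit:
  SiO2: 54.84% × 100.0 = 54.84 g
  PbO: 6.517% × 100.0 = 6.517 g
  TiO2: 17.17% × 100.0 = 17.17 g
  Al2O3: 8.047% × 100.0 = 8.047 g
  ZrO2: 13.43% × 100.0 = 13.43 g
Sums-versus-targets review on the weights just shown, at the basis given (each sum matches its target mass net of answer rounding effects):
  SiO2: 48.52·0.9950 + 20.01·0.3278 = 54.84 g (target 54.84 g)
  PbO: 6.524·0.9990 = 6.517 g (target 6.517 g)
  TiO2: 17.34·0.9901 = 17.17 g (target 17.17 g)
  Al2O3: 48.52·0.003000 + 12.11·0.6525 = 8.047 g (target 8.047 g)
  ZrO2: 20.01·0.6712 = 13.43 g (target 13.43 g)
Mass balance on the glass: total batch − LOI = 100.0 g (the targets, summed, come to 100.0 g; stated basis 100.0 g — rounding explains the deltas).
Batch grand total — Σ batch = 104.5 g; the LOI term Σ batch·LOI equals 4.503 g; yield = glass ÷ total batch = 95.69%.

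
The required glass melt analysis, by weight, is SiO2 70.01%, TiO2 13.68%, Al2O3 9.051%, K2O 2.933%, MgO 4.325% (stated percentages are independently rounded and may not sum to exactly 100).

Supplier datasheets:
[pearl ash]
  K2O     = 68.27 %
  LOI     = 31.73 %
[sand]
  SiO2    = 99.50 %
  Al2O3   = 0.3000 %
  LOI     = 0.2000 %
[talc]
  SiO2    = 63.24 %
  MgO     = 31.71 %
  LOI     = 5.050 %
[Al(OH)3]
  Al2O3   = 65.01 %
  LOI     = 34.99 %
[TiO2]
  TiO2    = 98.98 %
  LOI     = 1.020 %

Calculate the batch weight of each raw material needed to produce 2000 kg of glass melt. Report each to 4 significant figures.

Each numeric step runs at exact precision through every step; working values appear (rounded to 4 significant figures) alongside each step; each reported value takes just one rounding — all derived quantities, which include yield, five oxide percentages, glass mass, ignition loss, totals, are re-derived at full float precision, as quoted within the question or the answer, starting from the weights for 2000 kg of glass.
Oxide-by-oxide targets in 2000 kg glass melt:
  SiO2: 70.01% × 2000 = 1400 kg
  TiO2: 13.68% × 2000 = 273.6 kg
  Al2O3: 9.051% × 2000 = 181.0 kg
  K2O: 2.933% × 2000 = 58.66 kg
  MgO: 4.325% × 2000 = 86.50 kg
Verifying the oxide balance with the batch weights as given, at the basis given (sums match the target masses within answer rounding):
  SiO2: 1234·0.9950 + 272.8·0.6324 = 1400 kg (target 1400 kg)
  TiO2: 276.4·0.9898 = 273.6 kg (target 273.6 kg)
  Al2O3: 1234·0.003000 + 272.8·0.6501 = 181.0 kg (target 181.0 kg)
  K2O: 85.92·0.6827 = 58.66 kg (target 58.66 kg)
  MgO: 272.8·0.3171 = 86.50 kg (target 86.50 kg)
Consistency of the glass mass: net batch after ignition = 2000 kg (oxide target masses add up to 2000 kg; versus the stated basis of 2000 kg — differing by rounding only).
Adding the batch up: Σ batch = 2142 kg; ignition loss, Σ(batch × LOI) = 141.8 kg; yield: glass divided by total = 93.38%.

Batch per 2000 kg glass melt:
  pearl ash: 85.92 kg
  sand: 1234 kg
  talc: 272.8 kg
  Al(OH)3: 272.8 kg
  TiO2: 276.4 kg
Total batch = 2142 kg; LOI loss = 141.8 kg; yield = 93.38%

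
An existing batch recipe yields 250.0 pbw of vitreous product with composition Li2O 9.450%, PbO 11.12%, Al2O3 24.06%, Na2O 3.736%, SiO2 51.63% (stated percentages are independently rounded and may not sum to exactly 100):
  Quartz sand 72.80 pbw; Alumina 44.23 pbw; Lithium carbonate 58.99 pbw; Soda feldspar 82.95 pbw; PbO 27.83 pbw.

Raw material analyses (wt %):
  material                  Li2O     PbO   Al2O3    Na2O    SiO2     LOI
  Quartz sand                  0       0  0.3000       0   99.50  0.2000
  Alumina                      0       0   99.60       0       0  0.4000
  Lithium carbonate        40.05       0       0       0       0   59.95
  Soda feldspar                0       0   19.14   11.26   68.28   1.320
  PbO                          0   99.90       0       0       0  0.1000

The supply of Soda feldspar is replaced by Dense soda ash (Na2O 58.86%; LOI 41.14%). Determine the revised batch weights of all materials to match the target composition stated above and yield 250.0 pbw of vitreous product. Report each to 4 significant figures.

The working math runs at exact precision at each step — the intermediate values are displayed, with 4-significant-digit rounding, when written out; a single rounding yields each reported number — the derived quantities, which include net glass mass, ignition loss, yield, five oxide percentages, totals, are rebuilt at exact precision, as given in the problem or the answer, from the weighed amounts per 250.0 pbw of glass.
Oxide-by-oxide targets in 250.0 pbw vitreous product:
  Li2O: 9.450% × 250.0 = 23.62 pbw
  PbO: 11.12% × 250.0 = 27.80 pbw
  Al2O3: 24.06% × 250.0 = 60.15 pbw
  Na2O: 3.736% × 250.0 = 9.340 pbw
  SiO2: 51.63% × 250.0 = 129.1 pbw
Per-oxide balance check working from each reported weight, on the stated basis (delivered sums recover each target net of answer rounding effects):
  Li2O: 58.99·0.4005 = 23.63 pbw (target 23.62 pbw)
  PbO: 27.83·0.9990 = 27.80 pbw (target 27.80 pbw)
  Al2O3: 129.7·0.003000 + 60.00·0.9960 = 60.15 pbw (target 60.15 pbw)
  Na2O: 15.87·0.5886 = 9.341 pbw (target 9.340 pbw)
  SiO2: 129.7·0.9950 = 129.1 pbw (target 129.1 pbw)
Auditing the glass mass value: batch total minus LOI = 250.0 pbw (summing oxide targets gives 250.0 pbw; versus the stated basis of 250.0 pbw — rounding explains the deltas).
Adding the batch up: Σ batch = 292.4 pbw; ignition loss, Σ(batch × LOI) = 42.42 pbw; as yield: glass ÷ batch → 85.49%.

Revised batch per 250.0 pbw vitreous product:
  Quartz sand: 129.7 pbw
  Alumina: 60.00 pbw
  Lithium carbonate: 58.99 pbw
  Dense soda ash: 15.87 pbw
  PbO: 27.83 pbw
Total batch = 292.4 pbw; LOI loss = 42.42 pbw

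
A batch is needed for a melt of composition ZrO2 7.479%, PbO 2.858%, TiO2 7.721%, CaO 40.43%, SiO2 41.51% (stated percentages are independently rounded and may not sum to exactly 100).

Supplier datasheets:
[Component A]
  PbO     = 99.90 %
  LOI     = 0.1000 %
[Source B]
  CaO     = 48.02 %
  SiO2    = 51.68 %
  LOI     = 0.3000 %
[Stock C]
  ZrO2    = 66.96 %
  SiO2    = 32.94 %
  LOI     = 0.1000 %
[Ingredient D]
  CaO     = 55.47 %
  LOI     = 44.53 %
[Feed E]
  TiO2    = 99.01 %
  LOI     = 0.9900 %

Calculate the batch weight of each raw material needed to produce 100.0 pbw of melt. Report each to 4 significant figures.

Each numeric step maintains exact precision end to end; the intermediate values are displayed (rounded to four significant figures) in the printout. Exactly one rounding is applied to each reported value. The derived quantities are rebuilt at full precision (net glass mass, ignition loss, the five compositions, the yield, totals) using the weight values at 100.0 pbw of glass exactly as shown in question or answer.
Oxide-by-oxide targets in 100.0 pbw melt:
  ZrO2: 7.479% × 100.0 = 7.479 pbw
  PbO: 2.858% × 100.0 = 2.858 pbw
  TiO2: 7.721% × 100.0 = 7.721 pbw
  CaO: 40.43% × 100.0 = 40.43 pbw
  SiO2: 41.51% × 100.0 = 41.51 pbw
Checking each oxide sum applying the batch weights above, against the basis in use (every target is met by its sum inside rounding margins):
  ZrO2: 11.17·0.6696 = 7.479 pbw (target 7.479 pbw)
  PbO: 2.861·0.9990 = 2.858 pbw (target 2.858 pbw)
  TiO2: 7.798·0.9901 = 7.721 pbw (target 7.721 pbw)
  CaO: 73.20·0.4802 + 9.516·0.5547 = 40.43 pbw (target 40.43 pbw)
  SiO2: 73.20·0.5168 + 11.17·0.3294 = 41.51 pbw (target 41.51 pbw)
Consistency of the glass mass: batch total minus LOI = 100.0 pbw (the Σ of target masses is 100.0 pbw; against the stated basis, 100.0 pbw — deltas are rounding alone).
Total batch = Σ batch = 104.5 pbw; Σ batch·LOI gives LOI loss = 4.548 pbw; the yield ratio, glass ÷ batch: 95.65%.

Batch per 100.0 pbw melt:
  Component A: 2.861 pbw
  Source B: 73.20 pbw
  Stock C: 11.17 pbw
  Ingredient D: 9.516 pbw
  Feed E: 7.798 pbw
Total batch = 104.5 pbw; LOI loss = 4.548 pbw; yield = 95.65%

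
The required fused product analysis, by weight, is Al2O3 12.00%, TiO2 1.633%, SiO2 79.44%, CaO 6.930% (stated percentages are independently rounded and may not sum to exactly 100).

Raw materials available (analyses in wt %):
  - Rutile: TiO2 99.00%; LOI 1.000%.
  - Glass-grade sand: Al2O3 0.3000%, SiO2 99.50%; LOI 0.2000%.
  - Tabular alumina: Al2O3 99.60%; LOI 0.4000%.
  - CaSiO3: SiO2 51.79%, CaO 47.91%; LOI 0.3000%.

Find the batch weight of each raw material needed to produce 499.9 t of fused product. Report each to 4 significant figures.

All internal work holds full float precision through the solve — intermediates appear rounded to 4 significant digits as written — exactly one rounding goes into every reported value. Derived quantities are computed at full precision (yield, ignition loss, glass mass, four oxide percentages, totals) from the batch weights per 499.9 t of glass, as quoted within either problem or answer.
Oxide-by-oxide targets in 499.9 t fused product:
  Al2O3: 12.00% × 499.9 = 59.99 t
  TiO2: 1.633% × 499.9 = 8.163 t
  SiO2: 79.44% × 499.9 = 397.1 t
  CaO: 6.930% × 499.9 = 34.64 t
Mass-balance tally per oxide from the weights as reported, under the basis named above (sums match the target masses net of answer rounding effects):
  Al2O3: 361.5·0.003000 + 59.14·0.9960 = 59.99 t (target 59.99 t)
  TiO2: 8.246·0.9900 = 8.164 t (target 8.163 t)
  SiO2: 361.5·0.9950 + 72.31·0.5179 = 397.1 t (target 397.1 t)
  CaO: 72.31·0.4791 = 34.64 t (target 34.64 t)
Mass balance on the glass: batch Σ − ignition loss = 499.9 t (the targets, summed, come to 499.9 t; against the stated basis, 499.9 t — a pure rounding effect).
Whole-batch sum: Σ batch = 501.2 t; LOI loss = Σ batch·LOI = 1.259 t; as yield: glass ÷ batch → 99.75%.

Batch per 499.9 t fused product:
  Rutile: 8.246 t
  Glass-grade sand: 361.5 t
  Tabular alumina: 59.14 t
  CaSiO3: 72.31 t
Total batch = 501.2 t; LOI loss = 1.259 t; yield = 99.75%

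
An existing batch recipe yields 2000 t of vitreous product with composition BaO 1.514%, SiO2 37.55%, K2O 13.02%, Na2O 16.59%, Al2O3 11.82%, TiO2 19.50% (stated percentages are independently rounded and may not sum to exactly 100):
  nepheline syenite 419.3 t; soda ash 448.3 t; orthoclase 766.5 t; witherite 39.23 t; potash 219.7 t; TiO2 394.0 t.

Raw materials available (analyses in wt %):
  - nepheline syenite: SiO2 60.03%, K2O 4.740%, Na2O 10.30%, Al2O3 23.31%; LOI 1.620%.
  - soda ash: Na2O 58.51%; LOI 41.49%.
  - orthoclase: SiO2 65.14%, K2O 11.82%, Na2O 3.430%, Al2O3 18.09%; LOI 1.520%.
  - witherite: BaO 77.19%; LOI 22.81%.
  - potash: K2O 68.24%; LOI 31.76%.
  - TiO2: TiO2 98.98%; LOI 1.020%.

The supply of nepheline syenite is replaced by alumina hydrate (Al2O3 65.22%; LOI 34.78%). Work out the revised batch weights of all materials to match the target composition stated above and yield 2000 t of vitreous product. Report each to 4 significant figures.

The working math keeps full precision at every stage. The intermediate values are displayed, with 4-significant-figure rounding, between the steps. A single rounding completes every reported figure — derived quantities, including six oxide percentages, yield, LOI, net glass mass, the totals, are re-derived using the weight values per 2000 t of glass at exact precision, as set out in problem or answer.
Oxide mass targets, per 2000 t vitreous product:
  BaO: 1.514% × 2000 = 30.28 t
  SiO2: 37.55% × 2000 = 751.0 t
  K2O: 13.02% × 2000 = 260.4 t
  Na2O: 16.59% × 2000 = 331.8 t
  Al2O3: 11.82% × 2000 = 236.4 t
  TiO2: 19.50% × 2000 = 390.0 t
Mass-balance tally per oxide with the batch weights as given, on the stated basis (sum by sum, the targets are met inside rounding margins):
  BaO: 39.23·0.7719 = 30.28 t (target 30.28 t)
  SiO2: 1153·0.6514 = 751.1 t (target 751.0 t)
  K2O: 1153·0.1182 + 181.9·0.6824 = 260.4 t (target 260.4 t)
  Na2O: 499.5·0.5851 + 1153·0.03430 = 331.8 t (target 331.8 t)
  Al2O3: 42.69·0.6522 + 1153·0.1809 = 236.4 t (target 236.4 t)
  TiO2: 394.0·0.9898 = 390.0 t (target 390.0 t)
Glass mass check: batch total minus LOI = 2000 t (the Σ of target masses is 2000 t; the stated basis being 2000 t — differing by rounding only).
Batch grand total — Σ batch = 2310 t; loss to ignition Σ batch·LOI = 310.4 t; yield = glass ÷ total batch = 86.57%.

Revised batch per 2000 t vitreous product:
  alumina hydrate: 42.69 t
  soda ash: 499.5 t
  orthoclase: 1153 t
  witherite: 39.23 t
  potash: 181.9 t
  TiO2: 394.0 t
Total batch = 2310 t; LOI loss = 310.4 t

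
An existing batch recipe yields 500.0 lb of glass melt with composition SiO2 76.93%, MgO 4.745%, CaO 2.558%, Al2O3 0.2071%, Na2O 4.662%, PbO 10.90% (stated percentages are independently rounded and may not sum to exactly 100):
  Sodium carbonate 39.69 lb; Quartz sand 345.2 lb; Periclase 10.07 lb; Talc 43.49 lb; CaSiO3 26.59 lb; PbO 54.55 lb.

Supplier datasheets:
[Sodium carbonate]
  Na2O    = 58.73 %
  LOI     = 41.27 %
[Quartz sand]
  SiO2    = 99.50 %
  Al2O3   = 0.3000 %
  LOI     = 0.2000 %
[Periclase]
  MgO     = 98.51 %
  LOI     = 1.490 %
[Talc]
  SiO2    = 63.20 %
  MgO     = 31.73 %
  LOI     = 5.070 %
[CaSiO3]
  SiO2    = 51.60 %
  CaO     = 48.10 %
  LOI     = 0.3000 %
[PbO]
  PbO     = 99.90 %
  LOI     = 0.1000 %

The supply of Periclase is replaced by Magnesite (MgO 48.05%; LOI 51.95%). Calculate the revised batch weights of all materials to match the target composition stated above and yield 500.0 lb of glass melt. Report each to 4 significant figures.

In-progress results appear rounded off to 4 significant figures at each printed step; the whole derivation maintains full float precision from start to finish; each reported value is rounded once only — the derived quantities are computed at full precision (the totals, six oxide percentages, yield, LOI, glass mass) from the weighed amounts on 500.0 lb of glass precisely as stated by the problem or the answer.
Oxide mass targets, per 500.0 lb glass melt:
  SiO2: 76.93% × 500.0 = 384.6 lb
  MgO: 4.745% × 500.0 = 23.72 lb
  CaO: 2.558% × 500.0 = 12.79 lb
  Al2O3: 0.2071% × 500.0 = 1.035 lb
  Na2O: 4.662% × 500.0 = 23.31 lb
  PbO: 10.90% × 500.0 = 54.50 lb
Mass-balance tally per oxide on the weights just shown, per the basis as stated (target by target, the sums agree exact up to rounding of places):
  SiO2: 345.2·0.9950 + 43.49·0.6320 + 26.59·0.5160 = 384.7 lb (target 384.6 lb)
  MgO: 20.65·0.4805 + 43.49·0.3173 = 23.72 lb (target 23.72 lb)
  CaO: 26.59·0.4810 = 12.79 lb (target 12.79 lb)
  Al2O3: 345.2·0.003000 = 1.036 lb (target 1.035 lb)
  Na2O: 39.69·0.5873 = 23.31 lb (target 23.31 lb)
  PbO: 54.55·0.9990 = 54.50 lb (target 54.50 lb)
Glass-mass bookkeeping: the batch minus its LOI: 500.0 lb (per-oxide target masses sum to 500.0 lb; against the stated basis, 500.0 lb — any gap is answer rounding).
Batch grand total — Σ batch = 530.2 lb; LOI removed, Σ of batch·LOI: 30.14 lb; yield = glass ÷ total batch = 94.32%.

Revised batch per 500.0 lb glass melt:
  Sodium carbonate: 39.69 lb
  Quartz sand: 345.2 lb
  Magnesite: 20.65 lb
  Talc: 43.49 lb
  CaSiO3: 26.59 lb
  PbO: 54.55 lb
Total batch = 530.2 lb; LOI loss = 30.14 lb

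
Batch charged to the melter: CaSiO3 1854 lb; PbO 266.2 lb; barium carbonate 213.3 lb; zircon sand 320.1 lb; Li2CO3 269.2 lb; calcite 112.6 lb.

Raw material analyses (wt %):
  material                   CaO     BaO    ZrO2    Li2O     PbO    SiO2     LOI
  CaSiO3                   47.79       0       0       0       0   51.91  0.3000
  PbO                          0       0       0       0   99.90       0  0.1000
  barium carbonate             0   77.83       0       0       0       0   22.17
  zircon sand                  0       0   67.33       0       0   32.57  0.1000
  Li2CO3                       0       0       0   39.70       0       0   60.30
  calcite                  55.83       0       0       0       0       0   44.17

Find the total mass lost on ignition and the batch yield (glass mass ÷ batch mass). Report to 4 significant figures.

LOI loss = 265.5 lb; glass = 2770 lb; yield = 91.25%

All internal work runs at full precision through the solve — intermediates are shown rounded to four significant figures at each printed step. A single rounding finalizes every reported number; the derived quantities (six oxide percentages, totals, glass mass, LOI, yield) are re-derived from the batch weights per 2770 lb of glass in full float precision precisely as stated by either problem or answer.
Loss on ignition, line by line:
  CaSiO3: 1854 × 0.003000 = 5.562 lb
  PbO: 266.2 × 0.001000 = 0.2662 lb
  barium carbonate: 213.3 × 0.2217 = 47.29 lb
  zircon sand: 320.1 × 0.001000 = 0.3201 lb
  Li2CO3: 269.2 × 0.6030 = 162.3 lb
  calcite: 112.6 × 0.4417 = 49.74 lb
Total LOI = 265.5 lb
Glass = batch − LOI = 3035 − 265.5 = 2770 lb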